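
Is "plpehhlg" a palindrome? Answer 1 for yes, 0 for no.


Input: plpehhlg
Reversed: glhheplp
  Compare pos 0 ('p') with pos 7 ('g'): MISMATCH
  Compare pos 1 ('l') with pos 6 ('l'): match
  Compare pos 2 ('p') with pos 5 ('h'): MISMATCH
  Compare pos 3 ('e') with pos 4 ('h'): MISMATCH
Result: not a palindrome

0


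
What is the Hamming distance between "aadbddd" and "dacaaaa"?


Comparing "aadbddd" and "dacaaaa" position by position:
  Position 0: 'a' vs 'd' => differ
  Position 1: 'a' vs 'a' => same
  Position 2: 'd' vs 'c' => differ
  Position 3: 'b' vs 'a' => differ
  Position 4: 'd' vs 'a' => differ
  Position 5: 'd' vs 'a' => differ
  Position 6: 'd' vs 'a' => differ
Total differences (Hamming distance): 6

6


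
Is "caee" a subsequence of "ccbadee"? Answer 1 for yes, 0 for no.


Check if "caee" is a subsequence of "ccbadee"
Greedy scan:
  Position 0 ('c'): matches sub[0] = 'c'
  Position 1 ('c'): no match needed
  Position 2 ('b'): no match needed
  Position 3 ('a'): matches sub[1] = 'a'
  Position 4 ('d'): no match needed
  Position 5 ('e'): matches sub[2] = 'e'
  Position 6 ('e'): matches sub[3] = 'e'
All 4 characters matched => is a subsequence

1


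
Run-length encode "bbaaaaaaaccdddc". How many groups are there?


Input: bbaaaaaaaccdddc
Scanning for consecutive runs:
  Group 1: 'b' x 2 (positions 0-1)
  Group 2: 'a' x 7 (positions 2-8)
  Group 3: 'c' x 2 (positions 9-10)
  Group 4: 'd' x 3 (positions 11-13)
  Group 5: 'c' x 1 (positions 14-14)
Total groups: 5

5


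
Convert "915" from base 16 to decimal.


Input: "915" in base 16
Positional expansion:
  Digit '9' (value 9) x 16^2 = 2304
  Digit '1' (value 1) x 16^1 = 16
  Digit '5' (value 5) x 16^0 = 5
Sum = 2325

2325


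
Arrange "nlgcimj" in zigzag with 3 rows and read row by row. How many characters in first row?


Zigzag "nlgcimj" into 3 rows:
Placing characters:
  'n' => row 0
  'l' => row 1
  'g' => row 2
  'c' => row 1
  'i' => row 0
  'm' => row 1
  'j' => row 2
Rows:
  Row 0: "ni"
  Row 1: "lcm"
  Row 2: "gj"
First row length: 2

2


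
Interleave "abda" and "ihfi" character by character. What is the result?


Interleaving "abda" and "ihfi":
  Position 0: 'a' from first, 'i' from second => "ai"
  Position 1: 'b' from first, 'h' from second => "bh"
  Position 2: 'd' from first, 'f' from second => "df"
  Position 3: 'a' from first, 'i' from second => "ai"
Result: aibhdfai

aibhdfai


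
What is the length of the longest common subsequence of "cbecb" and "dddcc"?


LCS of "cbecb" and "dddcc"
DP table:
           d    d    d    c    c
      0    0    0    0    0    0
  c   0    0    0    0    1    1
  b   0    0    0    0    1    1
  e   0    0    0    0    1    1
  c   0    0    0    0    1    2
  b   0    0    0    0    1    2
LCS length = dp[5][5] = 2

2


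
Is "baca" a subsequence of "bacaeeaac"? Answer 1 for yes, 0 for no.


Check if "baca" is a subsequence of "bacaeeaac"
Greedy scan:
  Position 0 ('b'): matches sub[0] = 'b'
  Position 1 ('a'): matches sub[1] = 'a'
  Position 2 ('c'): matches sub[2] = 'c'
  Position 3 ('a'): matches sub[3] = 'a'
  Position 4 ('e'): no match needed
  Position 5 ('e'): no match needed
  Position 6 ('a'): no match needed
  Position 7 ('a'): no match needed
  Position 8 ('c'): no match needed
All 4 characters matched => is a subsequence

1


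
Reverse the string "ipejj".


Input: ipejj
Reading characters right to left:
  Position 4: 'j'
  Position 3: 'j'
  Position 2: 'e'
  Position 1: 'p'
  Position 0: 'i'
Reversed: jjepi

jjepi


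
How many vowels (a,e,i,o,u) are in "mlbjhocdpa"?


Input: mlbjhocdpa
Checking each character:
  'm' at position 0: consonant
  'l' at position 1: consonant
  'b' at position 2: consonant
  'j' at position 3: consonant
  'h' at position 4: consonant
  'o' at position 5: vowel (running total: 1)
  'c' at position 6: consonant
  'd' at position 7: consonant
  'p' at position 8: consonant
  'a' at position 9: vowel (running total: 2)
Total vowels: 2

2


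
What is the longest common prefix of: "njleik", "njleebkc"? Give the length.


Words: njleik, njleebkc
  Position 0: all 'n' => match
  Position 1: all 'j' => match
  Position 2: all 'l' => match
  Position 3: all 'e' => match
  Position 4: ('i', 'e') => mismatch, stop
LCP = "njle" (length 4)

4


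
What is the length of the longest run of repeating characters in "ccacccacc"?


Input: "ccacccacc"
Scanning for longest run:
  Position 1 ('c'): continues run of 'c', length=2
  Position 2 ('a'): new char, reset run to 1
  Position 3 ('c'): new char, reset run to 1
  Position 4 ('c'): continues run of 'c', length=2
  Position 5 ('c'): continues run of 'c', length=3
  Position 6 ('a'): new char, reset run to 1
  Position 7 ('c'): new char, reset run to 1
  Position 8 ('c'): continues run of 'c', length=2
Longest run: 'c' with length 3

3


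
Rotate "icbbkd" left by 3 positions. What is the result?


Input: "icbbkd", rotate left by 3
First 3 characters: "icb"
Remaining characters: "bkd"
Concatenate remaining + first: "bkd" + "icb" = "bkdicb"

bkdicb


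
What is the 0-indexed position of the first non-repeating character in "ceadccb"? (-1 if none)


Input: ceadccb
Character frequencies:
  'a': 1
  'b': 1
  'c': 3
  'd': 1
  'e': 1
Scanning left to right for freq == 1:
  Position 0 ('c'): freq=3, skip
  Position 1 ('e'): unique! => answer = 1

1


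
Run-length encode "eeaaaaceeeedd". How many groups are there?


Input: eeaaaaceeeedd
Scanning for consecutive runs:
  Group 1: 'e' x 2 (positions 0-1)
  Group 2: 'a' x 4 (positions 2-5)
  Group 3: 'c' x 1 (positions 6-6)
  Group 4: 'e' x 4 (positions 7-10)
  Group 5: 'd' x 2 (positions 11-12)
Total groups: 5

5


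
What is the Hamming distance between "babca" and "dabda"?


Comparing "babca" and "dabda" position by position:
  Position 0: 'b' vs 'd' => differ
  Position 1: 'a' vs 'a' => same
  Position 2: 'b' vs 'b' => same
  Position 3: 'c' vs 'd' => differ
  Position 4: 'a' vs 'a' => same
Total differences (Hamming distance): 2

2


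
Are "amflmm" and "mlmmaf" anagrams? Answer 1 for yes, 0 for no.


Strings: "amflmm", "mlmmaf"
Sorted first:  aflmmm
Sorted second: aflmmm
Sorted forms match => anagrams

1


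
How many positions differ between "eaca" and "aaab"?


Comparing "eaca" and "aaab" position by position:
  Position 0: 'e' vs 'a' => DIFFER
  Position 1: 'a' vs 'a' => same
  Position 2: 'c' vs 'a' => DIFFER
  Position 3: 'a' vs 'b' => DIFFER
Positions that differ: 3

3


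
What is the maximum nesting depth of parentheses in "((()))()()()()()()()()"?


Input: "((()))()()()()()()()()"
Tracking depth:
  Position 0 '(': depth becomes 1
  Position 1 '(': depth becomes 2
  Position 2 '(': depth becomes 3
  Position 3 ')': depth becomes 2
  Position 4 ')': depth becomes 1
  Position 5 ')': depth becomes 0
  Position 6 '(': depth becomes 1
  Position 7 ')': depth becomes 0
  Position 8 '(': depth becomes 1
  Position 9 ')': depth becomes 0
  Position 10 '(': depth becomes 1
  Position 11 ')': depth becomes 0
  Position 12 '(': depth becomes 1
  Position 13 ')': depth becomes 0
  Position 14 '(': depth becomes 1
  Position 15 ')': depth becomes 0
  Position 16 '(': depth becomes 1
  Position 17 ')': depth becomes 0
  Position 18 '(': depth becomes 1
  Position 19 ')': depth becomes 0
  Position 20 '(': depth becomes 1
  Position 21 ')': depth becomes 0
Maximum depth reached: 3

3


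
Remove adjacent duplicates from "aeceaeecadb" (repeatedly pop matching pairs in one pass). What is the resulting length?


Input: aeceaeecadb
Stack-based adjacent duplicate removal:
  Read 'a': push. Stack: a
  Read 'e': push. Stack: ae
  Read 'c': push. Stack: aec
  Read 'e': push. Stack: aece
  Read 'a': push. Stack: aecea
  Read 'e': push. Stack: aeceae
  Read 'e': matches stack top 'e' => pop. Stack: aecea
  Read 'c': push. Stack: aeceac
  Read 'a': push. Stack: aeceaca
  Read 'd': push. Stack: aeceacad
  Read 'b': push. Stack: aeceacadb
Final stack: "aeceacadb" (length 9)

9


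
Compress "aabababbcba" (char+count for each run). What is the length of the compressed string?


Input: aabababbcba
Runs:
  'a' x 2 => "a2"
  'b' x 1 => "b1"
  'a' x 1 => "a1"
  'b' x 1 => "b1"
  'a' x 1 => "a1"
  'b' x 2 => "b2"
  'c' x 1 => "c1"
  'b' x 1 => "b1"
  'a' x 1 => "a1"
Compressed: "a2b1a1b1a1b2c1b1a1"
Compressed length: 18

18


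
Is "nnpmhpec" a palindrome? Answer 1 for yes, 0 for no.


Input: nnpmhpec
Reversed: cephmpnn
  Compare pos 0 ('n') with pos 7 ('c'): MISMATCH
  Compare pos 1 ('n') with pos 6 ('e'): MISMATCH
  Compare pos 2 ('p') with pos 5 ('p'): match
  Compare pos 3 ('m') with pos 4 ('h'): MISMATCH
Result: not a palindrome

0


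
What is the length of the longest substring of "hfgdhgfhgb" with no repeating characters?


Input: "hfgdhgfhgb"
Sliding window (track last position of each char):
  Position 0 ('h'): window [0,0] length 1 -- new best
  Position 1 ('f'): window [0,1] length 2 -- new best
  Position 2 ('g'): window [0,2] length 3 -- new best
  Position 3 ('d'): window [0,3] length 4 -- new best
  Position 4 ('h'): repeat (last at 0), move window start to 1
  Position 4 ('h'): window [1,4] length 4
  Position 5 ('g'): repeat (last at 2), move window start to 3
  Position 5 ('g'): window [3,5] length 3
  Position 6 ('f'): window [3,6] length 4
  Position 7 ('h'): repeat (last at 4), move window start to 5
  Position 7 ('h'): window [5,7] length 3
  Position 8 ('g'): repeat (last at 5), move window start to 6
  Position 8 ('g'): window [6,8] length 3
  Position 9 ('b'): window [6,9] length 4
Longest substring with no repeats: "hfgd" with length 4

4


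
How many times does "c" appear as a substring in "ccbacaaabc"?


Searching for "c" in "ccbacaaabc"
Scanning each position:
  Position 0: "c" => MATCH
  Position 1: "c" => MATCH
  Position 2: "b" => no
  Position 3: "a" => no
  Position 4: "c" => MATCH
  Position 5: "a" => no
  Position 6: "a" => no
  Position 7: "a" => no
  Position 8: "b" => no
  Position 9: "c" => MATCH
Total occurrences: 4

4


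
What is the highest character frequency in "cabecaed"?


Input: cabecaed
Character counts:
  'a': 2
  'b': 1
  'c': 2
  'd': 1
  'e': 2
Maximum frequency: 2

2


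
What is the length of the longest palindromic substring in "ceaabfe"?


Input: "ceaabfe"
Checking substrings for palindromes:
  [2:4] "aa" (len 2) => palindrome
Longest palindromic substring: "aa" with length 2

2


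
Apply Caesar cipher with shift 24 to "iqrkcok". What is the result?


Caesar cipher: shift "iqrkcok" by 24
  'i' (pos 8) + 24 = pos 6 = 'g'
  'q' (pos 16) + 24 = pos 14 = 'o'
  'r' (pos 17) + 24 = pos 15 = 'p'
  'k' (pos 10) + 24 = pos 8 = 'i'
  'c' (pos 2) + 24 = pos 0 = 'a'
  'o' (pos 14) + 24 = pos 12 = 'm'
  'k' (pos 10) + 24 = pos 8 = 'i'
Result: gopiami

gopiami


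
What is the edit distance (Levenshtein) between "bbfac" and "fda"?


Computing edit distance: "bbfac" -> "fda"
DP table:
           f    d    a
      0    1    2    3
  b   1    1    2    3
  b   2    2    2    3
  f   3    2    3    3
  a   4    3    3    3
  c   5    4    4    4
Edit distance = dp[5][3] = 4

4


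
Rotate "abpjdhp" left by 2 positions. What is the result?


Input: "abpjdhp", rotate left by 2
First 2 characters: "ab"
Remaining characters: "pjdhp"
Concatenate remaining + first: "pjdhp" + "ab" = "pjdhpab"

pjdhpab


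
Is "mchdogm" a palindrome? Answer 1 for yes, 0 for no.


Input: mchdogm
Reversed: mgodhcm
  Compare pos 0 ('m') with pos 6 ('m'): match
  Compare pos 1 ('c') with pos 5 ('g'): MISMATCH
  Compare pos 2 ('h') with pos 4 ('o'): MISMATCH
Result: not a palindrome

0


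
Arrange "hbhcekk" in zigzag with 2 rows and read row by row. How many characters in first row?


Zigzag "hbhcekk" into 2 rows:
Placing characters:
  'h' => row 0
  'b' => row 1
  'h' => row 0
  'c' => row 1
  'e' => row 0
  'k' => row 1
  'k' => row 0
Rows:
  Row 0: "hhek"
  Row 1: "bck"
First row length: 4

4


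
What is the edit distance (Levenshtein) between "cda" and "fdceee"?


Computing edit distance: "cda" -> "fdceee"
DP table:
           f    d    c    e    e    e
      0    1    2    3    4    5    6
  c   1    1    2    2    3    4    5
  d   2    2    1    2    3    4    5
  a   3    3    2    2    3    4    5
Edit distance = dp[3][6] = 5

5


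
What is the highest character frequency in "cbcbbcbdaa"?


Input: cbcbbcbdaa
Character counts:
  'a': 2
  'b': 4
  'c': 3
  'd': 1
Maximum frequency: 4

4


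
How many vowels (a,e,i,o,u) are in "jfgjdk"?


Input: jfgjdk
Checking each character:
  'j' at position 0: consonant
  'f' at position 1: consonant
  'g' at position 2: consonant
  'j' at position 3: consonant
  'd' at position 4: consonant
  'k' at position 5: consonant
Total vowels: 0

0


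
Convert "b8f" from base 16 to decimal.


Input: "b8f" in base 16
Positional expansion:
  Digit 'b' (value 11) x 16^2 = 2816
  Digit '8' (value 8) x 16^1 = 128
  Digit 'f' (value 15) x 16^0 = 15
Sum = 2959

2959


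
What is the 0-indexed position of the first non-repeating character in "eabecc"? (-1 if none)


Input: eabecc
Character frequencies:
  'a': 1
  'b': 1
  'c': 2
  'e': 2
Scanning left to right for freq == 1:
  Position 0 ('e'): freq=2, skip
  Position 1 ('a'): unique! => answer = 1

1


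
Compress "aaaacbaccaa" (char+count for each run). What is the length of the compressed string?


Input: aaaacbaccaa
Runs:
  'a' x 4 => "a4"
  'c' x 1 => "c1"
  'b' x 1 => "b1"
  'a' x 1 => "a1"
  'c' x 2 => "c2"
  'a' x 2 => "a2"
Compressed: "a4c1b1a1c2a2"
Compressed length: 12

12


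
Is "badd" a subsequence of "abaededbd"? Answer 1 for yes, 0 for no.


Check if "badd" is a subsequence of "abaededbd"
Greedy scan:
  Position 0 ('a'): no match needed
  Position 1 ('b'): matches sub[0] = 'b'
  Position 2 ('a'): matches sub[1] = 'a'
  Position 3 ('e'): no match needed
  Position 4 ('d'): matches sub[2] = 'd'
  Position 5 ('e'): no match needed
  Position 6 ('d'): matches sub[3] = 'd'
  Position 7 ('b'): no match needed
  Position 8 ('d'): no match needed
All 4 characters matched => is a subsequence

1


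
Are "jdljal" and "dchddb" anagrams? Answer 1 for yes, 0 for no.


Strings: "jdljal", "dchddb"
Sorted first:  adjjll
Sorted second: bcdddh
Differ at position 0: 'a' vs 'b' => not anagrams

0


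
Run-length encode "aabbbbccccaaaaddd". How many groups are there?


Input: aabbbbccccaaaaddd
Scanning for consecutive runs:
  Group 1: 'a' x 2 (positions 0-1)
  Group 2: 'b' x 4 (positions 2-5)
  Group 3: 'c' x 4 (positions 6-9)
  Group 4: 'a' x 4 (positions 10-13)
  Group 5: 'd' x 3 (positions 14-16)
Total groups: 5

5


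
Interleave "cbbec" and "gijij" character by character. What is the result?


Interleaving "cbbec" and "gijij":
  Position 0: 'c' from first, 'g' from second => "cg"
  Position 1: 'b' from first, 'i' from second => "bi"
  Position 2: 'b' from first, 'j' from second => "bj"
  Position 3: 'e' from first, 'i' from second => "ei"
  Position 4: 'c' from first, 'j' from second => "cj"
Result: cgbibjeicj

cgbibjeicj


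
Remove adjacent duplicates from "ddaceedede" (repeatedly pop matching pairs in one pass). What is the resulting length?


Input: ddaceedede
Stack-based adjacent duplicate removal:
  Read 'd': push. Stack: d
  Read 'd': matches stack top 'd' => pop. Stack: (empty)
  Read 'a': push. Stack: a
  Read 'c': push. Stack: ac
  Read 'e': push. Stack: ace
  Read 'e': matches stack top 'e' => pop. Stack: ac
  Read 'd': push. Stack: acd
  Read 'e': push. Stack: acde
  Read 'd': push. Stack: acded
  Read 'e': push. Stack: acdede
Final stack: "acdede" (length 6)

6


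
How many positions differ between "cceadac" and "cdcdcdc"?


Comparing "cceadac" and "cdcdcdc" position by position:
  Position 0: 'c' vs 'c' => same
  Position 1: 'c' vs 'd' => DIFFER
  Position 2: 'e' vs 'c' => DIFFER
  Position 3: 'a' vs 'd' => DIFFER
  Position 4: 'd' vs 'c' => DIFFER
  Position 5: 'a' vs 'd' => DIFFER
  Position 6: 'c' vs 'c' => same
Positions that differ: 5

5


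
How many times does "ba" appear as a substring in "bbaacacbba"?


Searching for "ba" in "bbaacacbba"
Scanning each position:
  Position 0: "bb" => no
  Position 1: "ba" => MATCH
  Position 2: "aa" => no
  Position 3: "ac" => no
  Position 4: "ca" => no
  Position 5: "ac" => no
  Position 6: "cb" => no
  Position 7: "bb" => no
  Position 8: "ba" => MATCH
Total occurrences: 2

2


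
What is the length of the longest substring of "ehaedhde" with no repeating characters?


Input: "ehaedhde"
Sliding window (track last position of each char):
  Position 0 ('e'): window [0,0] length 1 -- new best
  Position 1 ('h'): window [0,1] length 2 -- new best
  Position 2 ('a'): window [0,2] length 3 -- new best
  Position 3 ('e'): repeat (last at 0), move window start to 1
  Position 3 ('e'): window [1,3] length 3
  Position 4 ('d'): window [1,4] length 4 -- new best
  Position 5 ('h'): repeat (last at 1), move window start to 2
  Position 5 ('h'): window [2,5] length 4
  Position 6 ('d'): repeat (last at 4), move window start to 5
  Position 6 ('d'): window [5,6] length 2
  Position 7 ('e'): window [5,7] length 3
Longest substring with no repeats: "haed" with length 4

4


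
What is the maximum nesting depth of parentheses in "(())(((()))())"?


Input: "(())(((()))())"
Tracking depth:
  Position 0 '(': depth becomes 1
  Position 1 '(': depth becomes 2
  Position 2 ')': depth becomes 1
  Position 3 ')': depth becomes 0
  Position 4 '(': depth becomes 1
  Position 5 '(': depth becomes 2
  Position 6 '(': depth becomes 3
  Position 7 '(': depth becomes 4
  Position 8 ')': depth becomes 3
  Position 9 ')': depth becomes 2
  Position 10 ')': depth becomes 1
  Position 11 '(': depth becomes 2
  Position 12 ')': depth becomes 1
  Position 13 ')': depth becomes 0
Maximum depth reached: 4

4


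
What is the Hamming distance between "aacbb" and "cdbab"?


Comparing "aacbb" and "cdbab" position by position:
  Position 0: 'a' vs 'c' => differ
  Position 1: 'a' vs 'd' => differ
  Position 2: 'c' vs 'b' => differ
  Position 3: 'b' vs 'a' => differ
  Position 4: 'b' vs 'b' => same
Total differences (Hamming distance): 4

4


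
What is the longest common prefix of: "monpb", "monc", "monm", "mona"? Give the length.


Words: monpb, monc, monm, mona
  Position 0: all 'm' => match
  Position 1: all 'o' => match
  Position 2: all 'n' => match
  Position 3: ('p', 'c', 'm', 'a') => mismatch, stop
LCP = "mon" (length 3)

3


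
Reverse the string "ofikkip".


Input: ofikkip
Reading characters right to left:
  Position 6: 'p'
  Position 5: 'i'
  Position 4: 'k'
  Position 3: 'k'
  Position 2: 'i'
  Position 1: 'f'
  Position 0: 'o'
Reversed: pikkifo

pikkifo


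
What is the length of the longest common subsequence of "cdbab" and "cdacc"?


LCS of "cdbab" and "cdacc"
DP table:
           c    d    a    c    c
      0    0    0    0    0    0
  c   0    1    1    1    1    1
  d   0    1    2    2    2    2
  b   0    1    2    2    2    2
  a   0    1    2    3    3    3
  b   0    1    2    3    3    3
LCS length = dp[5][5] = 3

3


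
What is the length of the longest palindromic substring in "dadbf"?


Input: "dadbf"
Checking substrings for palindromes:
  [0:3] "dad" (len 3) => palindrome
Longest palindromic substring: "dad" with length 3

3


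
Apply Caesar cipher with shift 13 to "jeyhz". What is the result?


Caesar cipher: shift "jeyhz" by 13
  'j' (pos 9) + 13 = pos 22 = 'w'
  'e' (pos 4) + 13 = pos 17 = 'r'
  'y' (pos 24) + 13 = pos 11 = 'l'
  'h' (pos 7) + 13 = pos 20 = 'u'
  'z' (pos 25) + 13 = pos 12 = 'm'
Result: wrlum

wrlum


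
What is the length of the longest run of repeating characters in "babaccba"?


Input: "babaccba"
Scanning for longest run:
  Position 1 ('a'): new char, reset run to 1
  Position 2 ('b'): new char, reset run to 1
  Position 3 ('a'): new char, reset run to 1
  Position 4 ('c'): new char, reset run to 1
  Position 5 ('c'): continues run of 'c', length=2
  Position 6 ('b'): new char, reset run to 1
  Position 7 ('a'): new char, reset run to 1
Longest run: 'c' with length 2

2


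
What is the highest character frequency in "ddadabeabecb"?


Input: ddadabeabecb
Character counts:
  'a': 3
  'b': 3
  'c': 1
  'd': 3
  'e': 2
Maximum frequency: 3

3


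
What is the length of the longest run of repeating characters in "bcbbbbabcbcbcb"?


Input: "bcbbbbabcbcbcb"
Scanning for longest run:
  Position 1 ('c'): new char, reset run to 1
  Position 2 ('b'): new char, reset run to 1
  Position 3 ('b'): continues run of 'b', length=2
  Position 4 ('b'): continues run of 'b', length=3
  Position 5 ('b'): continues run of 'b', length=4
  Position 6 ('a'): new char, reset run to 1
  Position 7 ('b'): new char, reset run to 1
  Position 8 ('c'): new char, reset run to 1
  Position 9 ('b'): new char, reset run to 1
  Position 10 ('c'): new char, reset run to 1
  Position 11 ('b'): new char, reset run to 1
  Position 12 ('c'): new char, reset run to 1
  Position 13 ('b'): new char, reset run to 1
Longest run: 'b' with length 4

4


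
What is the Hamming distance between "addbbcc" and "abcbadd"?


Comparing "addbbcc" and "abcbadd" position by position:
  Position 0: 'a' vs 'a' => same
  Position 1: 'd' vs 'b' => differ
  Position 2: 'd' vs 'c' => differ
  Position 3: 'b' vs 'b' => same
  Position 4: 'b' vs 'a' => differ
  Position 5: 'c' vs 'd' => differ
  Position 6: 'c' vs 'd' => differ
Total differences (Hamming distance): 5

5


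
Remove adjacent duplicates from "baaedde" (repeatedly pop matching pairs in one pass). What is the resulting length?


Input: baaedde
Stack-based adjacent duplicate removal:
  Read 'b': push. Stack: b
  Read 'a': push. Stack: ba
  Read 'a': matches stack top 'a' => pop. Stack: b
  Read 'e': push. Stack: be
  Read 'd': push. Stack: bed
  Read 'd': matches stack top 'd' => pop. Stack: be
  Read 'e': matches stack top 'e' => pop. Stack: b
Final stack: "b" (length 1)

1


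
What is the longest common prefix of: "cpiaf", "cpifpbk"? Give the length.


Words: cpiaf, cpifpbk
  Position 0: all 'c' => match
  Position 1: all 'p' => match
  Position 2: all 'i' => match
  Position 3: ('a', 'f') => mismatch, stop
LCP = "cpi" (length 3)

3


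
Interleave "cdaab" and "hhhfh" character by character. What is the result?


Interleaving "cdaab" and "hhhfh":
  Position 0: 'c' from first, 'h' from second => "ch"
  Position 1: 'd' from first, 'h' from second => "dh"
  Position 2: 'a' from first, 'h' from second => "ah"
  Position 3: 'a' from first, 'f' from second => "af"
  Position 4: 'b' from first, 'h' from second => "bh"
Result: chdhahafbh

chdhahafbh


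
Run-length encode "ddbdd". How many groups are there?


Input: ddbdd
Scanning for consecutive runs:
  Group 1: 'd' x 2 (positions 0-1)
  Group 2: 'b' x 1 (positions 2-2)
  Group 3: 'd' x 2 (positions 3-4)
Total groups: 3

3


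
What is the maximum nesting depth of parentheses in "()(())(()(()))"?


Input: "()(())(()(()))"
Tracking depth:
  Position 0 '(': depth becomes 1
  Position 1 ')': depth becomes 0
  Position 2 '(': depth becomes 1
  Position 3 '(': depth becomes 2
  Position 4 ')': depth becomes 1
  Position 5 ')': depth becomes 0
  Position 6 '(': depth becomes 1
  Position 7 '(': depth becomes 2
  Position 8 ')': depth becomes 1
  Position 9 '(': depth becomes 2
  Position 10 '(': depth becomes 3
  Position 11 ')': depth becomes 2
  Position 12 ')': depth becomes 1
  Position 13 ')': depth becomes 0
Maximum depth reached: 3

3


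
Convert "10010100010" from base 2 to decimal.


Input: "10010100010" in base 2
Positional expansion:
  Digit '1' (value 1) x 2^10 = 1024
  Digit '0' (value 0) x 2^9 = 0
  Digit '0' (value 0) x 2^8 = 0
  Digit '1' (value 1) x 2^7 = 128
  Digit '0' (value 0) x 2^6 = 0
  Digit '1' (value 1) x 2^5 = 32
  Digit '0' (value 0) x 2^4 = 0
  Digit '0' (value 0) x 2^3 = 0
  Digit '0' (value 0) x 2^2 = 0
  Digit '1' (value 1) x 2^1 = 2
  Digit '0' (value 0) x 2^0 = 0
Sum = 1186

1186


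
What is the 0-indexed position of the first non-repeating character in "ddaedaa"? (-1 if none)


Input: ddaedaa
Character frequencies:
  'a': 3
  'd': 3
  'e': 1
Scanning left to right for freq == 1:
  Position 0 ('d'): freq=3, skip
  Position 1 ('d'): freq=3, skip
  Position 2 ('a'): freq=3, skip
  Position 3 ('e'): unique! => answer = 3

3


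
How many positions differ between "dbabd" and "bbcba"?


Comparing "dbabd" and "bbcba" position by position:
  Position 0: 'd' vs 'b' => DIFFER
  Position 1: 'b' vs 'b' => same
  Position 2: 'a' vs 'c' => DIFFER
  Position 3: 'b' vs 'b' => same
  Position 4: 'd' vs 'a' => DIFFER
Positions that differ: 3

3


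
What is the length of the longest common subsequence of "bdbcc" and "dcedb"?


LCS of "bdbcc" and "dcedb"
DP table:
           d    c    e    d    b
      0    0    0    0    0    0
  b   0    0    0    0    0    1
  d   0    1    1    1    1    1
  b   0    1    1    1    1    2
  c   0    1    2    2    2    2
  c   0    1    2    2    2    2
LCS length = dp[5][5] = 2

2


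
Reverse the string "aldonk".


Input: aldonk
Reading characters right to left:
  Position 5: 'k'
  Position 4: 'n'
  Position 3: 'o'
  Position 2: 'd'
  Position 1: 'l'
  Position 0: 'a'
Reversed: knodla

knodla


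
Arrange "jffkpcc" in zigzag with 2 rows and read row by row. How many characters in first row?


Zigzag "jffkpcc" into 2 rows:
Placing characters:
  'j' => row 0
  'f' => row 1
  'f' => row 0
  'k' => row 1
  'p' => row 0
  'c' => row 1
  'c' => row 0
Rows:
  Row 0: "jfpc"
  Row 1: "fkc"
First row length: 4

4


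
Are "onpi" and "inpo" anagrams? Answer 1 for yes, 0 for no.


Strings: "onpi", "inpo"
Sorted first:  inop
Sorted second: inop
Sorted forms match => anagrams

1


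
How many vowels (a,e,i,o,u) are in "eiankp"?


Input: eiankp
Checking each character:
  'e' at position 0: vowel (running total: 1)
  'i' at position 1: vowel (running total: 2)
  'a' at position 2: vowel (running total: 3)
  'n' at position 3: consonant
  'k' at position 4: consonant
  'p' at position 5: consonant
Total vowels: 3

3


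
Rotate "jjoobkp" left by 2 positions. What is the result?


Input: "jjoobkp", rotate left by 2
First 2 characters: "jj"
Remaining characters: "oobkp"
Concatenate remaining + first: "oobkp" + "jj" = "oobkpjj"

oobkpjj


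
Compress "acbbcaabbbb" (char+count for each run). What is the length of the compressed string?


Input: acbbcaabbbb
Runs:
  'a' x 1 => "a1"
  'c' x 1 => "c1"
  'b' x 2 => "b2"
  'c' x 1 => "c1"
  'a' x 2 => "a2"
  'b' x 4 => "b4"
Compressed: "a1c1b2c1a2b4"
Compressed length: 12

12


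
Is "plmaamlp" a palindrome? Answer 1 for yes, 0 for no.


Input: plmaamlp
Reversed: plmaamlp
  Compare pos 0 ('p') with pos 7 ('p'): match
  Compare pos 1 ('l') with pos 6 ('l'): match
  Compare pos 2 ('m') with pos 5 ('m'): match
  Compare pos 3 ('a') with pos 4 ('a'): match
Result: palindrome

1


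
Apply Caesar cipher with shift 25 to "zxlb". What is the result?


Caesar cipher: shift "zxlb" by 25
  'z' (pos 25) + 25 = pos 24 = 'y'
  'x' (pos 23) + 25 = pos 22 = 'w'
  'l' (pos 11) + 25 = pos 10 = 'k'
  'b' (pos 1) + 25 = pos 0 = 'a'
Result: ywka

ywka


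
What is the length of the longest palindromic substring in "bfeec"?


Input: "bfeec"
Checking substrings for palindromes:
  [2:4] "ee" (len 2) => palindrome
Longest palindromic substring: "ee" with length 2

2


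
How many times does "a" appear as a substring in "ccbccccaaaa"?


Searching for "a" in "ccbccccaaaa"
Scanning each position:
  Position 0: "c" => no
  Position 1: "c" => no
  Position 2: "b" => no
  Position 3: "c" => no
  Position 4: "c" => no
  Position 5: "c" => no
  Position 6: "c" => no
  Position 7: "a" => MATCH
  Position 8: "a" => MATCH
  Position 9: "a" => MATCH
  Position 10: "a" => MATCH
Total occurrences: 4

4


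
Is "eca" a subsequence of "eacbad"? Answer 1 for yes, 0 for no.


Check if "eca" is a subsequence of "eacbad"
Greedy scan:
  Position 0 ('e'): matches sub[0] = 'e'
  Position 1 ('a'): no match needed
  Position 2 ('c'): matches sub[1] = 'c'
  Position 3 ('b'): no match needed
  Position 4 ('a'): matches sub[2] = 'a'
  Position 5 ('d'): no match needed
All 3 characters matched => is a subsequence

1


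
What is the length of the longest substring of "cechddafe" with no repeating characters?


Input: "cechddafe"
Sliding window (track last position of each char):
  Position 0 ('c'): window [0,0] length 1 -- new best
  Position 1 ('e'): window [0,1] length 2 -- new best
  Position 2 ('c'): repeat (last at 0), move window start to 1
  Position 2 ('c'): window [1,2] length 2
  Position 3 ('h'): window [1,3] length 3 -- new best
  Position 4 ('d'): window [1,4] length 4 -- new best
  Position 5 ('d'): repeat (last at 4), move window start to 5
  Position 5 ('d'): window [5,5] length 1
  Position 6 ('a'): window [5,6] length 2
  Position 7 ('f'): window [5,7] length 3
  Position 8 ('e'): window [5,8] length 4
Longest substring with no repeats: "echd" with length 4

4


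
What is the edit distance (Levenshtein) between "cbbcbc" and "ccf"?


Computing edit distance: "cbbcbc" -> "ccf"
DP table:
           c    c    f
      0    1    2    3
  c   1    0    1    2
  b   2    1    1    2
  b   3    2    2    2
  c   4    3    2    3
  b   5    4    3    3
  c   6    5    4    4
Edit distance = dp[6][3] = 4

4


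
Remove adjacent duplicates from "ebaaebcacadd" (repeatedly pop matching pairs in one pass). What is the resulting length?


Input: ebaaebcacadd
Stack-based adjacent duplicate removal:
  Read 'e': push. Stack: e
  Read 'b': push. Stack: eb
  Read 'a': push. Stack: eba
  Read 'a': matches stack top 'a' => pop. Stack: eb
  Read 'e': push. Stack: ebe
  Read 'b': push. Stack: ebeb
  Read 'c': push. Stack: ebebc
  Read 'a': push. Stack: ebebca
  Read 'c': push. Stack: ebebcac
  Read 'a': push. Stack: ebebcaca
  Read 'd': push. Stack: ebebcacad
  Read 'd': matches stack top 'd' => pop. Stack: ebebcaca
Final stack: "ebebcaca" (length 8)

8


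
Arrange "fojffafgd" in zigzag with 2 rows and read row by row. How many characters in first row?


Zigzag "fojffafgd" into 2 rows:
Placing characters:
  'f' => row 0
  'o' => row 1
  'j' => row 0
  'f' => row 1
  'f' => row 0
  'a' => row 1
  'f' => row 0
  'g' => row 1
  'd' => row 0
Rows:
  Row 0: "fjffd"
  Row 1: "ofag"
First row length: 5

5


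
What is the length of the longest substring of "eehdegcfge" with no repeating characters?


Input: "eehdegcfge"
Sliding window (track last position of each char):
  Position 0 ('e'): window [0,0] length 1 -- new best
  Position 1 ('e'): repeat (last at 0), move window start to 1
  Position 1 ('e'): window [1,1] length 1
  Position 2 ('h'): window [1,2] length 2 -- new best
  Position 3 ('d'): window [1,3] length 3 -- new best
  Position 4 ('e'): repeat (last at 1), move window start to 2
  Position 4 ('e'): window [2,4] length 3
  Position 5 ('g'): window [2,5] length 4 -- new best
  Position 6 ('c'): window [2,6] length 5 -- new best
  Position 7 ('f'): window [2,7] length 6 -- new best
  Position 8 ('g'): repeat (last at 5), move window start to 6
  Position 8 ('g'): window [6,8] length 3
  Position 9 ('e'): window [6,9] length 4
Longest substring with no repeats: "hdegcf" with length 6

6


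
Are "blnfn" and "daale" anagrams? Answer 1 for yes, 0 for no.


Strings: "blnfn", "daale"
Sorted first:  bflnn
Sorted second: aadel
Differ at position 0: 'b' vs 'a' => not anagrams

0


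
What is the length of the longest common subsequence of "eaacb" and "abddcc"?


LCS of "eaacb" and "abddcc"
DP table:
           a    b    d    d    c    c
      0    0    0    0    0    0    0
  e   0    0    0    0    0    0    0
  a   0    1    1    1    1    1    1
  a   0    1    1    1    1    1    1
  c   0    1    1    1    1    2    2
  b   0    1    2    2    2    2    2
LCS length = dp[5][6] = 2

2


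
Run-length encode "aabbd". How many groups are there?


Input: aabbd
Scanning for consecutive runs:
  Group 1: 'a' x 2 (positions 0-1)
  Group 2: 'b' x 2 (positions 2-3)
  Group 3: 'd' x 1 (positions 4-4)
Total groups: 3

3


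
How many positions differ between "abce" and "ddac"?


Comparing "abce" and "ddac" position by position:
  Position 0: 'a' vs 'd' => DIFFER
  Position 1: 'b' vs 'd' => DIFFER
  Position 2: 'c' vs 'a' => DIFFER
  Position 3: 'e' vs 'c' => DIFFER
Positions that differ: 4

4


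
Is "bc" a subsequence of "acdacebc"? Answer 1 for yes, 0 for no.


Check if "bc" is a subsequence of "acdacebc"
Greedy scan:
  Position 0 ('a'): no match needed
  Position 1 ('c'): no match needed
  Position 2 ('d'): no match needed
  Position 3 ('a'): no match needed
  Position 4 ('c'): no match needed
  Position 5 ('e'): no match needed
  Position 6 ('b'): matches sub[0] = 'b'
  Position 7 ('c'): matches sub[1] = 'c'
All 2 characters matched => is a subsequence

1


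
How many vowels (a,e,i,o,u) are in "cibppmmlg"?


Input: cibppmmlg
Checking each character:
  'c' at position 0: consonant
  'i' at position 1: vowel (running total: 1)
  'b' at position 2: consonant
  'p' at position 3: consonant
  'p' at position 4: consonant
  'm' at position 5: consonant
  'm' at position 6: consonant
  'l' at position 7: consonant
  'g' at position 8: consonant
Total vowels: 1

1


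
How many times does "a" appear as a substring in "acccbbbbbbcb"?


Searching for "a" in "acccbbbbbbcb"
Scanning each position:
  Position 0: "a" => MATCH
  Position 1: "c" => no
  Position 2: "c" => no
  Position 3: "c" => no
  Position 4: "b" => no
  Position 5: "b" => no
  Position 6: "b" => no
  Position 7: "b" => no
  Position 8: "b" => no
  Position 9: "b" => no
  Position 10: "c" => no
  Position 11: "b" => no
Total occurrences: 1

1


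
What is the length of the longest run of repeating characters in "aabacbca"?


Input: "aabacbca"
Scanning for longest run:
  Position 1 ('a'): continues run of 'a', length=2
  Position 2 ('b'): new char, reset run to 1
  Position 3 ('a'): new char, reset run to 1
  Position 4 ('c'): new char, reset run to 1
  Position 5 ('b'): new char, reset run to 1
  Position 6 ('c'): new char, reset run to 1
  Position 7 ('a'): new char, reset run to 1
Longest run: 'a' with length 2

2


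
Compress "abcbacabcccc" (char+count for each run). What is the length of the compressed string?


Input: abcbacabcccc
Runs:
  'a' x 1 => "a1"
  'b' x 1 => "b1"
  'c' x 1 => "c1"
  'b' x 1 => "b1"
  'a' x 1 => "a1"
  'c' x 1 => "c1"
  'a' x 1 => "a1"
  'b' x 1 => "b1"
  'c' x 4 => "c4"
Compressed: "a1b1c1b1a1c1a1b1c4"
Compressed length: 18

18


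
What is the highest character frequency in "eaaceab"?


Input: eaaceab
Character counts:
  'a': 3
  'b': 1
  'c': 1
  'e': 2
Maximum frequency: 3

3


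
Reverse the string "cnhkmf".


Input: cnhkmf
Reading characters right to left:
  Position 5: 'f'
  Position 4: 'm'
  Position 3: 'k'
  Position 2: 'h'
  Position 1: 'n'
  Position 0: 'c'
Reversed: fmkhnc

fmkhnc


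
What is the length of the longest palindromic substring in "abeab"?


Input: "abeab"
Checking substrings for palindromes:
  No multi-char palindromic substrings found
Longest palindromic substring: "a" with length 1

1


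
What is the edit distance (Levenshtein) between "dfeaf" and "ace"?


Computing edit distance: "dfeaf" -> "ace"
DP table:
           a    c    e
      0    1    2    3
  d   1    1    2    3
  f   2    2    2    3
  e   3    3    3    2
  a   4    3    4    3
  f   5    4    4    4
Edit distance = dp[5][3] = 4

4


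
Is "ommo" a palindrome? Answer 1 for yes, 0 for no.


Input: ommo
Reversed: ommo
  Compare pos 0 ('o') with pos 3 ('o'): match
  Compare pos 1 ('m') with pos 2 ('m'): match
Result: palindrome

1


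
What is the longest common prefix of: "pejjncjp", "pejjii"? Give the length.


Words: pejjncjp, pejjii
  Position 0: all 'p' => match
  Position 1: all 'e' => match
  Position 2: all 'j' => match
  Position 3: all 'j' => match
  Position 4: ('n', 'i') => mismatch, stop
LCP = "pejj" (length 4)

4


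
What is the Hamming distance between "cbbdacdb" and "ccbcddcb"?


Comparing "cbbdacdb" and "ccbcddcb" position by position:
  Position 0: 'c' vs 'c' => same
  Position 1: 'b' vs 'c' => differ
  Position 2: 'b' vs 'b' => same
  Position 3: 'd' vs 'c' => differ
  Position 4: 'a' vs 'd' => differ
  Position 5: 'c' vs 'd' => differ
  Position 6: 'd' vs 'c' => differ
  Position 7: 'b' vs 'b' => same
Total differences (Hamming distance): 5

5


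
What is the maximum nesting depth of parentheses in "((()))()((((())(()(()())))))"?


Input: "((()))()((((())(()(()())))))"
Tracking depth:
  Position 0 '(': depth becomes 1
  Position 1 '(': depth becomes 2
  Position 2 '(': depth becomes 3
  Position 3 ')': depth becomes 2
  Position 4 ')': depth becomes 1
  Position 5 ')': depth becomes 0
  Position 6 '(': depth becomes 1
  Position 7 ')': depth becomes 0
  Position 8 '(': depth becomes 1
  Position 9 '(': depth becomes 2
  Position 10 '(': depth becomes 3
  Position 11 '(': depth becomes 4
  Position 12 '(': depth becomes 5
  Position 13 ')': depth becomes 4
  Position 14 ')': depth becomes 3
  Position 15 '(': depth becomes 4
  Position 16 '(': depth becomes 5
  Position 17 ')': depth becomes 4
  Position 18 '(': depth becomes 5
  Position 19 '(': depth becomes 6
  Position 20 ')': depth becomes 5
  Position 21 '(': depth becomes 6
  Position 22 ')': depth becomes 5
  Position 23 ')': depth becomes 4
  Position 24 ')': depth becomes 3
  Position 25 ')': depth becomes 2
  Position 26 ')': depth becomes 1
  Position 27 ')': depth becomes 0
Maximum depth reached: 6

6


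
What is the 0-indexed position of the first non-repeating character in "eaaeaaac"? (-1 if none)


Input: eaaeaaac
Character frequencies:
  'a': 5
  'c': 1
  'e': 2
Scanning left to right for freq == 1:
  Position 0 ('e'): freq=2, skip
  Position 1 ('a'): freq=5, skip
  Position 2 ('a'): freq=5, skip
  Position 3 ('e'): freq=2, skip
  Position 4 ('a'): freq=5, skip
  Position 5 ('a'): freq=5, skip
  Position 6 ('a'): freq=5, skip
  Position 7 ('c'): unique! => answer = 7

7


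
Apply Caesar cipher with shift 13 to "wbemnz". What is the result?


Caesar cipher: shift "wbemnz" by 13
  'w' (pos 22) + 13 = pos 9 = 'j'
  'b' (pos 1) + 13 = pos 14 = 'o'
  'e' (pos 4) + 13 = pos 17 = 'r'
  'm' (pos 12) + 13 = pos 25 = 'z'
  'n' (pos 13) + 13 = pos 0 = 'a'
  'z' (pos 25) + 13 = pos 12 = 'm'
Result: jorzam

jorzam


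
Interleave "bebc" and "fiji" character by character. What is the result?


Interleaving "bebc" and "fiji":
  Position 0: 'b' from first, 'f' from second => "bf"
  Position 1: 'e' from first, 'i' from second => "ei"
  Position 2: 'b' from first, 'j' from second => "bj"
  Position 3: 'c' from first, 'i' from second => "ci"
Result: bfeibjci

bfeibjci


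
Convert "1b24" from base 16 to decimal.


Input: "1b24" in base 16
Positional expansion:
  Digit '1' (value 1) x 16^3 = 4096
  Digit 'b' (value 11) x 16^2 = 2816
  Digit '2' (value 2) x 16^1 = 32
  Digit '4' (value 4) x 16^0 = 4
Sum = 6948

6948


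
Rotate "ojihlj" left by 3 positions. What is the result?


Input: "ojihlj", rotate left by 3
First 3 characters: "oji"
Remaining characters: "hlj"
Concatenate remaining + first: "hlj" + "oji" = "hljoji"

hljoji


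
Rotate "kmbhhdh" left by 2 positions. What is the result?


Input: "kmbhhdh", rotate left by 2
First 2 characters: "km"
Remaining characters: "bhhdh"
Concatenate remaining + first: "bhhdh" + "km" = "bhhdhkm"

bhhdhkm


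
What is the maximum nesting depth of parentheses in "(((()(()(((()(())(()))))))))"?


Input: "(((()(()(((()(())(()))))))))"
Tracking depth:
  Position 0 '(': depth becomes 1
  Position 1 '(': depth becomes 2
  Position 2 '(': depth becomes 3
  Position 3 '(': depth becomes 4
  Position 4 ')': depth becomes 3
  Position 5 '(': depth becomes 4
  Position 6 '(': depth becomes 5
  Position 7 ')': depth becomes 4
  Position 8 '(': depth becomes 5
  Position 9 '(': depth becomes 6
  Position 10 '(': depth becomes 7
  Position 11 '(': depth becomes 8
  Position 12 ')': depth becomes 7
  Position 13 '(': depth becomes 8
  Position 14 '(': depth becomes 9
  Position 15 ')': depth becomes 8
  Position 16 ')': depth becomes 7
  Position 17 '(': depth becomes 8
  Position 18 '(': depth becomes 9
  Position 19 ')': depth becomes 8
  Position 20 ')': depth becomes 7
  Position 21 ')': depth becomes 6
  Position 22 ')': depth becomes 5
  Position 23 ')': depth becomes 4
  Position 24 ')': depth becomes 3
  Position 25 ')': depth becomes 2
  Position 26 ')': depth becomes 1
  Position 27 ')': depth becomes 0
Maximum depth reached: 9

9
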